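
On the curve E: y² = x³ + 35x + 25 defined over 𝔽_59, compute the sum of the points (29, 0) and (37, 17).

(39, 23)

(29, 0) + (37, 17). λ = (17 - 0)/(37 - 29) ≡ 17/8 mod 59. 8⁻¹ ≡ 37 (mod 59), so λ ≡ 39.
  x = λ² - 29 - 37 = 1521 - 66 ≡ 39; y = λ·(29 - 39) - 0 ≡ 23. → (39, 23)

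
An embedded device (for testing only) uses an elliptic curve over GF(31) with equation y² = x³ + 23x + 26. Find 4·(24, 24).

(30, 23)

Write P = (24, 24).
Double-and-add on 4 = (100)₂. Start with P = (24, 24) for the leading 1-bit.
double: tangent at (24, 24): λ = (3·24² + 23)/(2·24) ≡ 15/17. 17⁻¹ ≡ 11 (mod 31) since 17·11 = 187 ≡ 1, so λ ≡ 15·11 ≡ 10.
  x = λ² - 24 - 24 = 100 - 48 ≡ 21; y = λ·(24 - 21) - 24 ≡ 6. → (21, 6)
double: tangent at (21, 6): λ = (3·21² + 23)/(2·6) ≡ 13/12. 12⁻¹ ≡ 13 (mod 31) since 12·13 = 156 ≡ 1, so λ ≡ 13·13 ≡ 14.
  x = λ² - 21 - 21 = 196 - 42 ≡ 30; y = λ·(21 - 30) - 6 ≡ 23. → (30, 23)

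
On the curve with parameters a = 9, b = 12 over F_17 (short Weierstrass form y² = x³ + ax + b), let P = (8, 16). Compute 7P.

(3, 10)

Double-and-add on 7 = (111)₂. Start with P = (8, 16) for the leading 1-bit.
double: tangent at (8, 16): λ = (3·8² + 9)/(2·16) ≡ 14/15. 15⁻¹ ≡ 8 (mod 17), so λ ≡ 14·8 ≡ 10.
  x = λ² - 8 - 8 = 100 - 16 ≡ 16; y = λ·(8 - 16) - 16 ≡ 6. → (16, 6)
add P: (16, 6) + (8, 16). λ = (16 - 6)/(8 - 16) ≡ 10/9 mod 17. 9⁻¹ ≡ 2 (mod 17), so λ ≡ 3.
  x = λ² - 16 - 8 = 9 - 24 ≡ 2; y = λ·(16 - 2) - 6 ≡ 2. → (2, 2)
double: tangent at (2, 2): λ = (3·2² + 9)/(2·2) ≡ 4/4. 4⁻¹ ≡ 13 (mod 17) since 4·13 = 52 ≡ 1, so λ ≡ 4·13 ≡ 1.
  x = λ² - 2 - 2 = 1 - 4 ≡ 14; y = λ·(2 - 14) - 2 ≡ 3. → (14, 3)
add P: (14, 3) + (8, 16). λ = (16 - 3)/(8 - 14) ≡ 13/11 mod 17. 11⁻¹ ≡ 14 (mod 17), so λ ≡ 12.
  x = λ² - 14 - 8 = 144 - 22 ≡ 3; y = λ·(14 - 3) - 3 ≡ 10. → (3, 10)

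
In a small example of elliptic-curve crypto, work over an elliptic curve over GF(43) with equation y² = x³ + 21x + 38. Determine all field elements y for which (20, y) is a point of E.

none

x³ + 21x + 38 = 8458 ≡ 30 (mod 43).
30 is a non-residue mod 43; no y exists.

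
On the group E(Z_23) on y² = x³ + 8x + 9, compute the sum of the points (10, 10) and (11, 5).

(10, 10) + (11, 5). λ = (5 - 10)/(11 - 10) ≡ 18/1 mod 23. 1⁻¹ ≡ 1 (mod 23), so λ ≡ 18.
  x = λ² - 10 - 11 = 324 - 21 ≡ 4; y = λ·(10 - 4) - 10 ≡ 6. → (4, 6)

(4, 6)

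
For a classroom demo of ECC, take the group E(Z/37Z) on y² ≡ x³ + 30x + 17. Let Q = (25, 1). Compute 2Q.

(31, 19)

tangent at (25, 1): λ = (3·25² + 30)/(2·1) ≡ 18/2. 2⁻¹ ≡ 19 (mod 37), so λ ≡ 18·19 ≡ 9.
  x = λ² - 25 - 25 = 81 - 50 ≡ 31; y = λ·(25 - 31) - 1 ≡ 19. → (31, 19)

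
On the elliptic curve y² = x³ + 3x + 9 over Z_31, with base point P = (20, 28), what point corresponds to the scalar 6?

Repeated addition: build up to 6P.
2P: tangent at (20, 28): λ = (3·20² + 3)/(2·28) ≡ 25/25. 25⁻¹ ≡ 5 (mod 31) since 25·5 = 125 ≡ 1, so λ ≡ 25·5 ≡ 1.
  x = λ² - 20 - 20 = 1 - 40 ≡ 23; y = λ·(20 - 23) - 28 ≡ 0. → (23, 0)
3P: (23, 0) + (20, 28). λ = (28 - 0)/(20 - 23) ≡ 28/28 mod 31. 28⁻¹ ≡ 10 (mod 31) since 28·10 = 280 ≡ 1, so λ ≡ 1.
  x = λ² - 23 - 20 = 1 - 43 ≡ 20; y = λ·(23 - 20) - 0 ≡ 3. → (20, 3)
4P: (20, 3) + (20, 28): same x and y₁ ≡ -y₂, so the sum is ∞.
5P: ∞ + (20, 28) = (20, 28) (identity).
6P: tangent at (20, 28): λ = (3·20² + 3)/(2·28) ≡ 25/25. 25⁻¹ ≡ 5 (mod 31), so λ ≡ 25·5 ≡ 1.
  x = λ² - 20 - 20 = 1 - 40 ≡ 23; y = λ·(20 - 23) - 28 ≡ 0. → (23, 0)

(23, 0)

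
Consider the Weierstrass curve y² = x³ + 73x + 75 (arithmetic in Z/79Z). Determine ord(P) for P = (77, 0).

2P: (77, 0) + (77, 0): same x and y₁ ≡ -y₂, so the sum is ∞.
2P = ∞, so the order is 2.

2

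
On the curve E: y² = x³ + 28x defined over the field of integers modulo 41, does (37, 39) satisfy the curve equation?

y² = 39² ≡ 4; x³ + 28x + 0 = 51689 ≡ 29 (mod 41). 4 ≠ 29.

no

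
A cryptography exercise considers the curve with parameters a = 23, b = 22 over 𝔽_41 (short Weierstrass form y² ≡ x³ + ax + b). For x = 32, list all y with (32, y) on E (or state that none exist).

none

x³ + 23x + 22 = 33526 ≡ 29 (mod 41).
29 is a non-residue mod 41; no y exists.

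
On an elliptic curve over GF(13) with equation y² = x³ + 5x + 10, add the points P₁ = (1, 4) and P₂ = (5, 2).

(4, 4)

(1, 4) + (5, 2). λ = (2 - 4)/(5 - 1) ≡ 11/4 mod 13. 4⁻¹ ≡ 10 (mod 13), so λ ≡ 6.
  x = λ² - 1 - 5 = 36 - 6 ≡ 4; y = λ·(1 - 4) - 4 ≡ 4. → (4, 4)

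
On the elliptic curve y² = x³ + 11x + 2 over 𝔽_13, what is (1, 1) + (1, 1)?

(8, 2)

tangent at (1, 1): λ = (3·1² + 11)/(2·1) ≡ 1/2. 2⁻¹ ≡ 7 (mod 13), so λ ≡ 1·7 ≡ 7.
  x = λ² - 1 - 1 = 49 - 2 ≡ 8; y = λ·(1 - 8) - 1 ≡ 2. → (8, 2)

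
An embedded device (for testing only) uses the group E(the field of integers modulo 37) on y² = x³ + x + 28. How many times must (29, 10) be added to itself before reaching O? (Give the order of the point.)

7

2P: tangent at (29, 10): λ = (3·29² + 1)/(2·10) ≡ 8/20. 20⁻¹ ≡ 13 (mod 37) since 20·13 = 260 ≡ 1, so λ ≡ 8·13 ≡ 30.
  x = λ² - 29 - 29 = 900 - 58 ≡ 28; y = λ·(29 - 28) - 10 ≡ 20. → (28, 20)
3P: (28, 20) + (29, 10). λ = (10 - 20)/(29 - 28) ≡ 27/1 mod 37. 1⁻¹ ≡ 1 (mod 37) since 1·1 = 1 ≡ 1, so λ ≡ 27.
  x = λ² - 28 - 29 = 729 - 57 ≡ 6; y = λ·(28 - 6) - 20 ≡ 19. → (6, 19)
4P: (6, 19) + (29, 10). λ = (10 - 19)/(29 - 6) ≡ 28/23 mod 37. 23⁻¹ ≡ 29 (mod 37), so λ ≡ 35.
  x = λ² - 6 - 29 = 1225 - 35 ≡ 6; y = λ·(6 - 6) - 19 ≡ 18. → (6, 18)
5P: (6, 18) + (29, 10). λ = (10 - 18)/(29 - 6) ≡ 29/23 mod 37. 23⁻¹ ≡ 29 (mod 37), so λ ≡ 27.
  x = λ² - 6 - 29 = 729 - 35 ≡ 28; y = λ·(6 - 28) - 18 ≡ 17. → (28, 17)
6P: (28, 17) + (29, 10). λ = (10 - 17)/(29 - 28) ≡ 30/1 mod 37. 1⁻¹ ≡ 1 (mod 37) since 1·1 = 1 ≡ 1, so λ ≡ 30.
  x = λ² - 28 - 29 = 900 - 57 ≡ 29; y = λ·(28 - 29) - 17 ≡ 27. → (29, 27)
7P: (29, 27) + (29, 10): same x and y₁ ≡ -y₂, so the sum is O.
7P = O, so the order is 7.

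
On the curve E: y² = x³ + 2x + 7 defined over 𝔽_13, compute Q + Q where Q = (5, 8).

tangent at (5, 8): λ = (3·5² + 2)/(2·8) ≡ 12/3. 3⁻¹ ≡ 9 (mod 13), so λ ≡ 12·9 ≡ 4.
  x = λ² - 5 - 5 = 16 - 10 ≡ 6; y = λ·(5 - 6) - 8 ≡ 1. → (6, 1)

(6, 1)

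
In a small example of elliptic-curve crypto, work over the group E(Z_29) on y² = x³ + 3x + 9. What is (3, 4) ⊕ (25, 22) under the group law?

(3, 4) + (25, 22). λ = (22 - 4)/(25 - 3) ≡ 18/22 mod 29. 22⁻¹ ≡ 4 (mod 29), so λ ≡ 14.
  x = λ² - 3 - 25 = 196 - 28 ≡ 23; y = λ·(3 - 23) - 4 ≡ 6. → (23, 6)

(23, 6)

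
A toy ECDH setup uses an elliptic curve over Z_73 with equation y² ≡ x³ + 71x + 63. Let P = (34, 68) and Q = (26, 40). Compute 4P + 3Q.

(7, 63)

First 4P:
Repeated addition: build up to 4P.
2P: tangent at (34, 68): λ = (3·34² + 71)/(2·68) ≡ 35/63. 63⁻¹ ≡ 51 (mod 73) since 63·51 = 3213 ≡ 1, so λ ≡ 35·51 ≡ 33.
  x = λ² - 34 - 34 = 1089 - 68 ≡ 72; y = λ·(34 - 72) - 68 ≡ 65. → (72, 65)
3P: (72, 65) + (34, 68). λ = (68 - 65)/(34 - 72) ≡ 3/35 mod 73. 35⁻¹ ≡ 48 (mod 73) since 35·48 = 1680 ≡ 1, so λ ≡ 71.
  x = λ² - 72 - 34 = 5041 - 106 ≡ 44; y = λ·(72 - 44) - 65 ≡ 25. → (44, 25)
4P: (44, 25) + (34, 68). λ = (68 - 25)/(34 - 44) ≡ 43/63 mod 73. 63⁻¹ ≡ 51 (mod 73) since 63·51 = 3213 ≡ 1, so λ ≡ 3.
  x = λ² - 44 - 34 = 9 - 78 ≡ 4; y = λ·(44 - 4) - 25 ≡ 22. → (4, 22)
4P = (4, 22).
Next 3Q:
Repeated addition: build up to 3Q.
2Q: tangent at (26, 40): λ = (3·26² + 71)/(2·40) ≡ 55/7. 7⁻¹ ≡ 21 (mod 73) since 7·21 = 147 ≡ 1, so λ ≡ 55·21 ≡ 60.
  x = λ² - 26 - 26 = 3600 - 52 ≡ 44; y = λ·(26 - 44) - 40 ≡ 48. → (44, 48)
3Q: (44, 48) + (26, 40). λ = (40 - 48)/(26 - 44) ≡ 65/55 mod 73. 55⁻¹ ≡ 4 (mod 73), so λ ≡ 41.
  x = λ² - 44 - 26 = 1681 - 70 ≡ 5; y = λ·(44 - 5) - 48 ≡ 18. → (5, 18)
3Q = (5, 18).
Finally 4P + 3Q:
(4, 22) + (5, 18). λ = (18 - 22)/(5 - 4) ≡ 69/1 mod 73. 1⁻¹ ≡ 1 (mod 73), so λ ≡ 69.
  x = λ² - 4 - 5 = 4761 - 9 ≡ 7; y = λ·(4 - 7) - 22 ≡ 63. → (7, 63)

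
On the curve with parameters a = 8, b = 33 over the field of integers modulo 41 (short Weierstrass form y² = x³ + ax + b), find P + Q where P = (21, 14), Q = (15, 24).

(21, 14) + (15, 24). λ = (24 - 14)/(15 - 21) ≡ 10/35 mod 41. 35⁻¹ ≡ 34 (mod 41) since 35·34 = 1190 ≡ 1, so λ ≡ 12.
  x = λ² - 21 - 15 = 144 - 36 ≡ 26; y = λ·(21 - 26) - 14 ≡ 8. → (26, 8)

(26, 8)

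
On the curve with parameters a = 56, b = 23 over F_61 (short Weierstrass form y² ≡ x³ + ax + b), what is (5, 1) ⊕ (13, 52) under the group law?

(5, 1) + (13, 52). λ = (52 - 1)/(13 - 5) ≡ 51/8 mod 61. 8⁻¹ ≡ 23 (mod 61) since 8·23 = 184 ≡ 1, so λ ≡ 14.
  x = λ² - 5 - 13 = 196 - 18 ≡ 56; y = λ·(5 - 56) - 1 ≡ 17. → (56, 17)

(56, 17)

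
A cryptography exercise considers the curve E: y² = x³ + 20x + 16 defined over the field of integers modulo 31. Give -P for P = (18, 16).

-(18, 16) = (18, -16 mod 31) = (18, 15).

(18, 15)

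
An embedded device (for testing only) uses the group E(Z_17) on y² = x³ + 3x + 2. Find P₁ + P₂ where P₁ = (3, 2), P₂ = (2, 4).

(3, 2) + (2, 4). λ = (4 - 2)/(2 - 3) ≡ 2/16 mod 17. 16⁻¹ ≡ 16 (mod 17), so λ ≡ 15.
  x = λ² - 3 - 2 = 225 - 5 ≡ 16; y = λ·(3 - 16) - 2 ≡ 7. → (16, 7)

(16, 7)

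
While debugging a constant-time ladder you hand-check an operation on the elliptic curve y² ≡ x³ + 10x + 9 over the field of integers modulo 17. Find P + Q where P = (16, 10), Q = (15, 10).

(16, 10) + (15, 10). λ = (10 - 10)/(15 - 16) ≡ 0/16 mod 17. 16⁻¹ ≡ 16 (mod 17), so λ ≡ 0.
  x = λ² - 16 - 15 = 0 - 31 ≡ 3; y = λ·(16 - 3) - 10 ≡ 7. → (3, 7)

(3, 7)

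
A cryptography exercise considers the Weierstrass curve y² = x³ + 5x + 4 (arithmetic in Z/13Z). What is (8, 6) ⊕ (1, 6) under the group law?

(8, 6) + (1, 6). λ = (6 - 6)/(1 - 8) ≡ 0/6 mod 13. 6⁻¹ ≡ 11 (mod 13), so λ ≡ 0.
  x = λ² - 8 - 1 = 0 - 9 ≡ 4; y = λ·(8 - 4) - 6 ≡ 7. → (4, 7)

(4, 7)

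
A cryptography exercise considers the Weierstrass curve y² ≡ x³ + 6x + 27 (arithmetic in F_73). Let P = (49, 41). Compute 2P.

tangent at (49, 41): λ = (3·49² + 6)/(2·41) ≡ 55/9. 9⁻¹ ≡ 65 (mod 73) since 9·65 = 585 ≡ 1, so λ ≡ 55·65 ≡ 71.
  x = λ² - 49 - 49 = 5041 - 98 ≡ 52; y = λ·(49 - 52) - 41 ≡ 38. → (52, 38)

(52, 38)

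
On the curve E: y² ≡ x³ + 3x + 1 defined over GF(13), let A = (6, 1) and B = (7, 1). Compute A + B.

(0, 12)

(6, 1) + (7, 1). λ = (1 - 1)/(7 - 6) ≡ 0/1 mod 13. 1⁻¹ ≡ 1 (mod 13) since 1·1 = 1 ≡ 1, so λ ≡ 0.
  x = λ² - 6 - 7 = 0 - 13 ≡ 0; y = λ·(6 - 0) - 1 ≡ 12. → (0, 12)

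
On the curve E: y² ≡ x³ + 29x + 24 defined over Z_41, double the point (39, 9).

(4, 32)

tangent at (39, 9): λ = (3·39² + 29)/(2·9) ≡ 0/18. 18⁻¹ ≡ 16 (mod 41), so λ ≡ 0·16 ≡ 0.
  x = λ² - 39 - 39 = 0 - 78 ≡ 4; y = λ·(39 - 4) - 9 ≡ 32. → (4, 32)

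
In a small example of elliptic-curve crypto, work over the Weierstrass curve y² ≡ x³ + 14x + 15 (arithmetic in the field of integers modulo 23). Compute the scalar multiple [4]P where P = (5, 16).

Double-and-add on 4 = (100)₂. Start with P = (5, 16) for the leading 1-bit.
double: tangent at (5, 16): λ = (3·5² + 14)/(2·16) ≡ 20/9. 9⁻¹ ≡ 18 (mod 23) since 9·18 = 162 ≡ 1, so λ ≡ 20·18 ≡ 15.
  x = λ² - 5 - 5 = 225 - 10 ≡ 8; y = λ·(5 - 8) - 16 ≡ 8. → (8, 8)
double: tangent at (8, 8): λ = (3·8² + 14)/(2·8) ≡ 22/16. 16⁻¹ ≡ 13 (mod 23) since 16·13 = 208 ≡ 1, so λ ≡ 22·13 ≡ 10.
  x = λ² - 8 - 8 = 100 - 16 ≡ 15; y = λ·(8 - 15) - 8 ≡ 14. → (15, 14)

(15, 14)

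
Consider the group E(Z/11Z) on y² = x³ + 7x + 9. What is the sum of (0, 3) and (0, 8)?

O

The two points share x = 0 and their y-coordinates satisfy 3 + 8 ≡ 0 (mod 11), so they are inverses. Their sum is the point at infinity.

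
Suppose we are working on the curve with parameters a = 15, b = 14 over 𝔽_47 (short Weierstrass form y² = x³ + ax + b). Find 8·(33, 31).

(40, 6)

Write Q = (33, 31).
Double-and-add on 8 = (1000)₂. Start with Q = (33, 31) for the leading 1-bit.
double: tangent at (33, 31): λ = (3·33² + 15)/(2·31) ≡ 39/15. 15⁻¹ ≡ 22 (mod 47), so λ ≡ 39·22 ≡ 12.
  x = λ² - 33 - 33 = 144 - 66 ≡ 31; y = λ·(33 - 31) - 31 ≡ 40. → (31, 40)
double: tangent at (31, 40): λ = (3·31² + 15)/(2·40) ≡ 31/33. 33⁻¹ ≡ 10 (mod 47), so λ ≡ 31·10 ≡ 28.
  x = λ² - 31 - 31 = 784 - 62 ≡ 17; y = λ·(31 - 17) - 40 ≡ 23. → (17, 23)
double: tangent at (17, 23): λ = (3·17² + 15)/(2·23) ≡ 36/46. 46⁻¹ ≡ 46 (mod 47), so λ ≡ 36·46 ≡ 11.
  x = λ² - 17 - 17 = 121 - 34 ≡ 40; y = λ·(17 - 40) - 23 ≡ 6. → (40, 6)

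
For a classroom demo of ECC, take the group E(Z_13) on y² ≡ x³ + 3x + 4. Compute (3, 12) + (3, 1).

O

The two points share x = 3 and their y-coordinates satisfy 12 + 1 ≡ 0 (mod 13), so they are inverses. Their sum is ∞.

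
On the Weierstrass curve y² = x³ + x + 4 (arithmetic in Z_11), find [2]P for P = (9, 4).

tangent at (9, 4): λ = (3·9² + 1)/(2·4) ≡ 2/8. 8⁻¹ ≡ 7 (mod 11), so λ ≡ 2·7 ≡ 3.
  x = λ² - 9 - 9 = 9 - 18 ≡ 2; y = λ·(9 - 2) - 4 ≡ 6. → (2, 6)

(2, 6)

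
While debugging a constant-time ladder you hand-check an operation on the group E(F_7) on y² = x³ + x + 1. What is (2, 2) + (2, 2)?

tangent at (2, 2): λ = (3·2² + 1)/(2·2) ≡ 6/4. 4⁻¹ ≡ 2 (mod 7) since 4·2 = 8 ≡ 1, so λ ≡ 6·2 ≡ 5.
  x = λ² - 2 - 2 = 25 - 4 ≡ 0; y = λ·(2 - 0) - 2 ≡ 1. → (0, 1)

(0, 1)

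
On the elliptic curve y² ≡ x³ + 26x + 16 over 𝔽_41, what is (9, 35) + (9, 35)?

(15, 38)

tangent at (9, 35): λ = (3·9² + 26)/(2·35) ≡ 23/29. 29⁻¹ ≡ 17 (mod 41) since 29·17 = 493 ≡ 1, so λ ≡ 23·17 ≡ 22.
  x = λ² - 9 - 9 = 484 - 18 ≡ 15; y = λ·(9 - 15) - 35 ≡ 38. → (15, 38)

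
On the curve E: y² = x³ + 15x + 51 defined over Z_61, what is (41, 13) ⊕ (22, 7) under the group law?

(3, 60)

(41, 13) + (22, 7). λ = (7 - 13)/(22 - 41) ≡ 55/42 mod 61. 42⁻¹ ≡ 16 (mod 61), so λ ≡ 26.
  x = λ² - 41 - 22 = 676 - 63 ≡ 3; y = λ·(41 - 3) - 13 ≡ 60. → (3, 60)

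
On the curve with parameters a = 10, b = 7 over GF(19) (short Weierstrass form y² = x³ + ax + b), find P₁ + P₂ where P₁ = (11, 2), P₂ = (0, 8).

(11, 2) + (0, 8). λ = (8 - 2)/(0 - 11) ≡ 6/8 mod 19. 8⁻¹ ≡ 12 (mod 19) since 8·12 = 96 ≡ 1, so λ ≡ 15.
  x = λ² - 11 - 0 = 225 - 11 ≡ 5; y = λ·(11 - 5) - 2 ≡ 12. → (5, 12)

(5, 12)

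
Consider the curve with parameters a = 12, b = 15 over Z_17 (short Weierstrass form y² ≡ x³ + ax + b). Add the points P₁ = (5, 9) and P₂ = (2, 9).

(10, 8)

(5, 9) + (2, 9). λ = (9 - 9)/(2 - 5) ≡ 0/14 mod 17. 14⁻¹ ≡ 11 (mod 17) since 14·11 = 154 ≡ 1, so λ ≡ 0.
  x = λ² - 5 - 2 = 0 - 7 ≡ 10; y = λ·(5 - 10) - 9 ≡ 8. → (10, 8)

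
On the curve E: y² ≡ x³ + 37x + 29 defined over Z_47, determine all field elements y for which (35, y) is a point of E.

none

x³ + 37x + 29 = 44199 ≡ 19 (mod 47).
19 is a non-residue mod 47; no y exists.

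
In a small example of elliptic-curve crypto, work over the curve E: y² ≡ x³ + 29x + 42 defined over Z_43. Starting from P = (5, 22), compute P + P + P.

Repeated addition: build up to 3P.
2P: tangent at (5, 22): λ = (3·5² + 29)/(2·22) ≡ 18/1. 1⁻¹ ≡ 1 (mod 43) since 1·1 = 1 ≡ 1, so λ ≡ 18·1 ≡ 18.
  x = λ² - 5 - 5 = 324 - 10 ≡ 13; y = λ·(5 - 13) - 22 ≡ 6. → (13, 6)
3P: (13, 6) + (5, 22). λ = (22 - 6)/(5 - 13) ≡ 16/35 mod 43. 35⁻¹ ≡ 16 (mod 43) since 35·16 = 560 ≡ 1, so λ ≡ 41.
  x = λ² - 13 - 5 = 1681 - 18 ≡ 29; y = λ·(13 - 29) - 6 ≡ 26. → (29, 26)

(29, 26)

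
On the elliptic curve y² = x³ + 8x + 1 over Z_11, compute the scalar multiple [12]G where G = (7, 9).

Double-and-add on 12 = (1100)₂. Start with G = (7, 9) for the leading 1-bit.
double: tangent at (7, 9): λ = (3·7² + 8)/(2·9) ≡ 1/7. 7⁻¹ ≡ 8 (mod 11), so λ ≡ 1·8 ≡ 8.
  x = λ² - 7 - 7 = 64 - 14 ≡ 6; y = λ·(7 - 6) - 9 ≡ 10. → (6, 10)
add G: (6, 10) + (7, 9). λ = (9 - 10)/(7 - 6) ≡ 10/1 mod 11. 1⁻¹ ≡ 1 (mod 11) since 1·1 = 1 ≡ 1, so λ ≡ 10.
  x = λ² - 6 - 7 = 100 - 13 ≡ 10; y = λ·(6 - 10) - 10 ≡ 5. → (10, 5)
double: tangent at (10, 5): λ = (3·10² + 8)/(2·5) ≡ 0/10. 10⁻¹ ≡ 10 (mod 11), so λ ≡ 0·10 ≡ 0.
  x = λ² - 10 - 10 = 0 - 20 ≡ 2; y = λ·(10 - 2) - 5 ≡ 6. → (2, 6)
double: tangent at (2, 6): λ = (3·2² + 8)/(2·6) ≡ 9/1. 1⁻¹ ≡ 1 (mod 11), so λ ≡ 9·1 ≡ 9.
  x = λ² - 2 - 2 = 81 - 4 ≡ 0; y = λ·(2 - 0) - 6 ≡ 1. → (0, 1)

(0, 1)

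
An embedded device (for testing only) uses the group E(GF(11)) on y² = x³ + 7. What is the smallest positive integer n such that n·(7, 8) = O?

12

2P: tangent at (7, 8): λ = (3·7² + 0)/(2·8) ≡ 4/5. 5⁻¹ ≡ 9 (mod 11), so λ ≡ 4·9 ≡ 3.
  x = λ² - 7 - 7 = 9 - 14 ≡ 6; y = λ·(7 - 6) - 8 ≡ 6. → (6, 6)
3P: (6, 6) + (7, 8). λ = (8 - 6)/(7 - 6) ≡ 2/1 mod 11. 1⁻¹ ≡ 1 (mod 11), so λ ≡ 2.
  x = λ² - 6 - 7 = 4 - 13 ≡ 2; y = λ·(6 - 2) - 6 ≡ 2. → (2, 2)
4P: (2, 2) + (7, 8). λ = (8 - 2)/(7 - 2) ≡ 6/5 mod 11. 5⁻¹ ≡ 9 (mod 11) since 5·9 = 45 ≡ 1, so λ ≡ 10.
  x = λ² - 2 - 7 = 100 - 9 ≡ 3; y = λ·(2 - 3) - 2 ≡ 10. → (3, 10)
5P: (3, 10) + (7, 8). λ = (8 - 10)/(7 - 3) ≡ 9/4 mod 11. 4⁻¹ ≡ 3 (mod 11) since 4·3 = 12 ≡ 1, so λ ≡ 5.
  x = λ² - 3 - 7 = 25 - 10 ≡ 4; y = λ·(3 - 4) - 10 ≡ 7. → (4, 7)
6P: (4, 7) + (7, 8). λ = (8 - 7)/(7 - 4) ≡ 1/3 mod 11. 3⁻¹ ≡ 4 (mod 11), so λ ≡ 4.
  x = λ² - 4 - 7 = 16 - 11 ≡ 5; y = λ·(4 - 5) - 7 ≡ 0. → (5, 0)
7P: (5, 0) + (7, 8). λ = (8 - 0)/(7 - 5) ≡ 8/2 mod 11. 2⁻¹ ≡ 6 (mod 11) since 2·6 = 12 ≡ 1, so λ ≡ 4.
  x = λ² - 5 - 7 = 16 - 12 ≡ 4; y = λ·(5 - 4) - 0 ≡ 4. → (4, 4)
8P: (4, 4) + (7, 8). λ = (8 - 4)/(7 - 4) ≡ 4/3 mod 11. 3⁻¹ ≡ 4 (mod 11), so λ ≡ 5.
  x = λ² - 4 - 7 = 25 - 11 ≡ 3; y = λ·(4 - 3) - 4 ≡ 1. → (3, 1)
9P: (3, 1) + (7, 8). λ = (8 - 1)/(7 - 3) ≡ 7/4 mod 11. 4⁻¹ ≡ 3 (mod 11) since 4·3 = 12 ≡ 1, so λ ≡ 10.
  x = λ² - 3 - 7 = 100 - 10 ≡ 2; y = λ·(3 - 2) - 1 ≡ 9. → (2, 9)
10P: (2, 9) + (7, 8). λ = (8 - 9)/(7 - 2) ≡ 10/5 mod 11. 5⁻¹ ≡ 9 (mod 11), so λ ≡ 2.
  x = λ² - 2 - 7 = 4 - 9 ≡ 6; y = λ·(2 - 6) - 9 ≡ 5. → (6, 5)
11P: (6, 5) + (7, 8). λ = (8 - 5)/(7 - 6) ≡ 3/1 mod 11. 1⁻¹ ≡ 1 (mod 11) since 1·1 = 1 ≡ 1, so λ ≡ 3.
  x = λ² - 6 - 7 = 9 - 13 ≡ 7; y = λ·(6 - 7) - 5 ≡ 3. → (7, 3)
12P: (7, 3) + (7, 8): same x and y₁ ≡ -y₂, so the sum is O.
12P = O, so the order is 12.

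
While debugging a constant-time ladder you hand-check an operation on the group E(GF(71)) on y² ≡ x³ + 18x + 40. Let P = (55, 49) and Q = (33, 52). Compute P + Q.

(55, 49) + (33, 52). λ = (52 - 49)/(33 - 55) ≡ 3/49 mod 71. 49⁻¹ ≡ 29 (mod 71), so λ ≡ 16.
  x = λ² - 55 - 33 = 256 - 88 ≡ 26; y = λ·(55 - 26) - 49 ≡ 60. → (26, 60)

(26, 60)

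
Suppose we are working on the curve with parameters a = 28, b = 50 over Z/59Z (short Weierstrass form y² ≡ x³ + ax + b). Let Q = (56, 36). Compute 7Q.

Repeated addition: build up to 7Q.
2Q: tangent at (56, 36): λ = (3·56² + 28)/(2·36) ≡ 55/13. 13⁻¹ ≡ 50 (mod 59) since 13·50 = 650 ≡ 1, so λ ≡ 55·50 ≡ 36.
  x = λ² - 56 - 56 = 1296 - 112 ≡ 4; y = λ·(56 - 4) - 36 ≡ 7. → (4, 7)
3Q: (4, 7) + (56, 36). λ = (36 - 7)/(56 - 4) ≡ 29/52 mod 59. 52⁻¹ ≡ 42 (mod 59), so λ ≡ 38.
  x = λ² - 4 - 56 = 1444 - 60 ≡ 27; y = λ·(4 - 27) - 7 ≡ 4. → (27, 4)
4Q: (27, 4) + (56, 36). λ = (36 - 4)/(56 - 27) ≡ 32/29 mod 59. 29⁻¹ ≡ 57 (mod 59), so λ ≡ 54.
  x = λ² - 27 - 56 = 2916 - 83 ≡ 1; y = λ·(27 - 1) - 4 ≡ 43. → (1, 43)
5Q: (1, 43) + (56, 36). λ = (36 - 43)/(56 - 1) ≡ 52/55 mod 59. 55⁻¹ ≡ 44 (mod 59) since 55·44 = 2420 ≡ 1, so λ ≡ 46.
  x = λ² - 1 - 56 = 2116 - 57 ≡ 53; y = λ·(1 - 53) - 43 ≡ 43. → (53, 43)
6Q: (53, 43) + (56, 36). λ = (36 - 43)/(56 - 53) ≡ 52/3 mod 59. 3⁻¹ ≡ 20 (mod 59), so λ ≡ 37.
  x = λ² - 53 - 56 = 1369 - 109 ≡ 21; y = λ·(53 - 21) - 43 ≡ 20. → (21, 20)
7Q: (21, 20) + (56, 36). λ = (36 - 20)/(56 - 21) ≡ 16/35 mod 59. 35⁻¹ ≡ 27 (mod 59), so λ ≡ 19.
  x = λ² - 21 - 56 = 361 - 77 ≡ 48; y = λ·(21 - 48) - 20 ≡ 57. → (48, 57)

(48, 57)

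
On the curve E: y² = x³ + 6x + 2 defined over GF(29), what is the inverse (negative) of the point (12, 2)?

(12, 27)

-(12, 2) = (12, -2 mod 29) = (12, 27).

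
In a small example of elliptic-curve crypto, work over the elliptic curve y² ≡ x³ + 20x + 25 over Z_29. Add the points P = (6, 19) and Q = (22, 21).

(6, 19) + (22, 21). λ = (21 - 19)/(22 - 6) ≡ 2/16 mod 29. 16⁻¹ ≡ 20 (mod 29) since 16·20 = 320 ≡ 1, so λ ≡ 11.
  x = λ² - 6 - 22 = 121 - 28 ≡ 6; y = λ·(6 - 6) - 19 ≡ 10. → (6, 10)

(6, 10)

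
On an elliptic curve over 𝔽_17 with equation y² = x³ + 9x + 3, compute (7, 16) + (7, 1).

O

The two points share x = 7 and their y-coordinates satisfy 16 + 1 ≡ 0 (mod 17), so they are inverses. Their sum is the point at infinity.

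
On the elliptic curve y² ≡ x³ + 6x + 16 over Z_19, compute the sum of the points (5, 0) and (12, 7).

(5, 0) + (12, 7). λ = (7 - 0)/(12 - 5) ≡ 7/7 mod 19. 7⁻¹ ≡ 11 (mod 19), so λ ≡ 1.
  x = λ² - 5 - 12 = 1 - 17 ≡ 3; y = λ·(5 - 3) - 0 ≡ 2. → (3, 2)

(3, 2)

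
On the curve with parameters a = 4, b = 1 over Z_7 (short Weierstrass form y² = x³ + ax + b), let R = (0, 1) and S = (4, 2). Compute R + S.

(0, 1) + (4, 2). λ = (2 - 1)/(4 - 0) ≡ 1/4 mod 7. 4⁻¹ ≡ 2 (mod 7), so λ ≡ 2.
  x = λ² - 0 - 4 = 4 - 4 ≡ 0; y = λ·(0 - 0) - 1 ≡ 6. → (0, 6)

(0, 6)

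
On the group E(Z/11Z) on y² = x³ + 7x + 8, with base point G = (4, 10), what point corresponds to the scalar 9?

Repeated addition: build up to 9G.
2G: tangent at (4, 10): λ = (3·4² + 7)/(2·10) ≡ 0/9. 9⁻¹ ≡ 5 (mod 11), so λ ≡ 0·5 ≡ 0.
  x = λ² - 4 - 4 = 0 - 8 ≡ 3; y = λ·(4 - 3) - 10 ≡ 1. → (3, 1)
3G: (3, 1) + (4, 10). λ = (10 - 1)/(4 - 3) ≡ 9/1 mod 11. 1⁻¹ ≡ 1 (mod 11) since 1·1 = 1 ≡ 1, so λ ≡ 9.
  x = λ² - 3 - 4 = 81 - 7 ≡ 8; y = λ·(3 - 8) - 1 ≡ 9. → (8, 9)
4G: (8, 9) + (4, 10). λ = (10 - 9)/(4 - 8) ≡ 1/7 mod 11. 7⁻¹ ≡ 8 (mod 11), so λ ≡ 8.
  x = λ² - 8 - 4 = 64 - 12 ≡ 8; y = λ·(8 - 8) - 9 ≡ 2. → (8, 2)
5G: (8, 2) + (4, 10). λ = (10 - 2)/(4 - 8) ≡ 8/7 mod 11. 7⁻¹ ≡ 8 (mod 11), so λ ≡ 9.
  x = λ² - 8 - 4 = 81 - 12 ≡ 3; y = λ·(8 - 3) - 2 ≡ 10. → (3, 10)
6G: (3, 10) + (4, 10). λ = (10 - 10)/(4 - 3) ≡ 0/1 mod 11. 1⁻¹ ≡ 1 (mod 11), so λ ≡ 0.
  x = λ² - 3 - 4 = 0 - 7 ≡ 4; y = λ·(3 - 4) - 10 ≡ 1. → (4, 1)
7G: (4, 1) + (4, 10): same x and y₁ ≡ -y₂, so the sum is O.
8G: O + (4, 10) = (4, 10) (identity).
9G: tangent at (4, 10): λ = (3·4² + 7)/(2·10) ≡ 0/9. 9⁻¹ ≡ 5 (mod 11) since 9·5 = 45 ≡ 1, so λ ≡ 0·5 ≡ 0.
  x = λ² - 4 - 4 = 0 - 8 ≡ 3; y = λ·(4 - 3) - 10 ≡ 1. → (3, 1)

(3, 1)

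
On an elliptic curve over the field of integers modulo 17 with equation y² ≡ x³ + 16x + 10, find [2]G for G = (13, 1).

(12, 14)

tangent at (13, 1): λ = (3·13² + 16)/(2·1) ≡ 13/2. 2⁻¹ ≡ 9 (mod 17) since 2·9 = 18 ≡ 1, so λ ≡ 13·9 ≡ 15.
  x = λ² - 13 - 13 = 225 - 26 ≡ 12; y = λ·(13 - 12) - 1 ≡ 14. → (12, 14)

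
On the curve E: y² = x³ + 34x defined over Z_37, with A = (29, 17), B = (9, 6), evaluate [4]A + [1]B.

First 4A:
Repeated addition: build up to 4A.
2A: tangent at (29, 17): λ = (3·29² + 34)/(2·17) ≡ 4/34. 34⁻¹ ≡ 12 (mod 37), so λ ≡ 4·12 ≡ 11.
  x = λ² - 29 - 29 = 121 - 58 ≡ 26; y = λ·(29 - 26) - 17 ≡ 16. → (26, 16)
3A: (26, 16) + (29, 17). λ = (17 - 16)/(29 - 26) ≡ 1/3 mod 37. 3⁻¹ ≡ 25 (mod 37) since 3·25 = 75 ≡ 1, so λ ≡ 25.
  x = λ² - 26 - 29 = 625 - 55 ≡ 15; y = λ·(26 - 15) - 16 ≡ 0. → (15, 0)
4A: (15, 0) + (29, 17). λ = (17 - 0)/(29 - 15) ≡ 17/14 mod 37. 14⁻¹ ≡ 8 (mod 37), so λ ≡ 25.
  x = λ² - 15 - 29 = 625 - 44 ≡ 26; y = λ·(15 - 26) - 0 ≡ 21. → (26, 21)
4A = (26, 21).
Finally 4A + B:
(26, 21) + (9, 6). λ = (6 - 21)/(9 - 26) ≡ 22/20 mod 37. 20⁻¹ ≡ 13 (mod 37), so λ ≡ 27.
  x = λ² - 26 - 9 = 729 - 35 ≡ 28; y = λ·(26 - 28) - 21 ≡ 36. → (28, 36)

(28, 36)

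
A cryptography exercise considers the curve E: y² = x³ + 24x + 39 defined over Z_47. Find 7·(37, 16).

Write G = (37, 16).
Repeated addition: build up to 7G.
2G: tangent at (37, 16): λ = (3·37² + 24)/(2·16) ≡ 42/32. 32⁻¹ ≡ 25 (mod 47), so λ ≡ 42·25 ≡ 16.
  x = λ² - 37 - 37 = 256 - 74 ≡ 41; y = λ·(37 - 41) - 16 ≡ 14. → (41, 14)
3G: (41, 14) + (37, 16). λ = (16 - 14)/(37 - 41) ≡ 2/43 mod 47. 43⁻¹ ≡ 35 (mod 47), so λ ≡ 23.
  x = λ² - 41 - 37 = 529 - 78 ≡ 28; y = λ·(41 - 28) - 14 ≡ 3. → (28, 3)
4G: (28, 3) + (37, 16). λ = (16 - 3)/(37 - 28) ≡ 13/9 mod 47. 9⁻¹ ≡ 21 (mod 47) since 9·21 = 189 ≡ 1, so λ ≡ 38.
  x = λ² - 28 - 37 = 1444 - 65 ≡ 16; y = λ·(28 - 16) - 3 ≡ 30. → (16, 30)
5G: (16, 30) + (37, 16). λ = (16 - 30)/(37 - 16) ≡ 33/21 mod 47. 21⁻¹ ≡ 9 (mod 47) since 21·9 = 189 ≡ 1, so λ ≡ 15.
  x = λ² - 16 - 37 = 225 - 53 ≡ 31; y = λ·(16 - 31) - 30 ≡ 27. → (31, 27)
6G: (31, 27) + (37, 16). λ = (16 - 27)/(37 - 31) ≡ 36/6 mod 47. 6⁻¹ ≡ 8 (mod 47), so λ ≡ 6.
  x = λ² - 31 - 37 = 36 - 68 ≡ 15; y = λ·(31 - 15) - 27 ≡ 22. → (15, 22)
7G: (15, 22) + (37, 16). λ = (16 - 22)/(37 - 15) ≡ 41/22 mod 47. 22⁻¹ ≡ 15 (mod 47), so λ ≡ 4.
  x = λ² - 15 - 37 = 16 - 52 ≡ 11; y = λ·(15 - 11) - 22 ≡ 41. → (11, 41)

(11, 41)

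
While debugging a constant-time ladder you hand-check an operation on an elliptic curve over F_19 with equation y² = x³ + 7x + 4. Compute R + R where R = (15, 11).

tangent at (15, 11): λ = (3·15² + 7)/(2·11) ≡ 17/3. 3⁻¹ ≡ 13 (mod 19) since 3·13 = 39 ≡ 1, so λ ≡ 17·13 ≡ 12.
  x = λ² - 15 - 15 = 144 - 30 ≡ 0; y = λ·(15 - 0) - 11 ≡ 17. → (0, 17)

(0, 17)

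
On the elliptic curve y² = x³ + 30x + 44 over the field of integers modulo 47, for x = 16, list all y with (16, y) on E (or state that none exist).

x³ + 30x + 44 = 4620 ≡ 14 (mod 47).
Square roots of 14 mod 47: 22 and 25 (since 22² = 484 ≡ 14).

22, 25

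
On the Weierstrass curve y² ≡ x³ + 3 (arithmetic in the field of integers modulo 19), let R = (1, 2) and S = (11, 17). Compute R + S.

(14, 7)

(1, 2) + (11, 17). λ = (17 - 2)/(11 - 1) ≡ 15/10 mod 19. 10⁻¹ ≡ 2 (mod 19) since 10·2 = 20 ≡ 1, so λ ≡ 11.
  x = λ² - 1 - 11 = 121 - 12 ≡ 14; y = λ·(1 - 14) - 2 ≡ 7. → (14, 7)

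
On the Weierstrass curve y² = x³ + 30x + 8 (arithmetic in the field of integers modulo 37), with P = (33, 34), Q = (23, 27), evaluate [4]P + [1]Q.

First 4P:
Double-and-add on 4 = (100)₂. Start with P = (33, 34) for the leading 1-bit.
double: tangent at (33, 34): λ = (3·33² + 30)/(2·34) ≡ 4/31. 31⁻¹ ≡ 6 (mod 37) since 31·6 = 186 ≡ 1, so λ ≡ 4·6 ≡ 24.
  x = λ² - 33 - 33 = 576 - 66 ≡ 29; y = λ·(33 - 29) - 34 ≡ 25. → (29, 25)
double: tangent at (29, 25): λ = (3·29² + 30)/(2·25) ≡ 0/13. 13⁻¹ ≡ 20 (mod 37), so λ ≡ 0·20 ≡ 0.
  x = λ² - 29 - 29 = 0 - 58 ≡ 16; y = λ·(29 - 16) - 25 ≡ 12. → (16, 12)
4P = (16, 12).
Finally 4P + Q:
(16, 12) + (23, 27). λ = (27 - 12)/(23 - 16) ≡ 15/7 mod 37. 7⁻¹ ≡ 16 (mod 37) since 7·16 = 112 ≡ 1, so λ ≡ 18.
  x = λ² - 16 - 23 = 324 - 39 ≡ 26; y = λ·(16 - 26) - 12 ≡ 30. → (26, 30)

(26, 30)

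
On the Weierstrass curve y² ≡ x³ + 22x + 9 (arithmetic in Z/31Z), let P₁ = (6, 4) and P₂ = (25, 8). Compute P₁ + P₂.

(7, 17)

(6, 4) + (25, 8). λ = (8 - 4)/(25 - 6) ≡ 4/19 mod 31. 19⁻¹ ≡ 18 (mod 31), so λ ≡ 10.
  x = λ² - 6 - 25 = 100 - 31 ≡ 7; y = λ·(6 - 7) - 4 ≡ 17. → (7, 17)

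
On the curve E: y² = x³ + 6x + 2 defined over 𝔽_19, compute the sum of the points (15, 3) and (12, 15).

(15, 3) + (12, 15). λ = (15 - 3)/(12 - 15) ≡ 12/16 mod 19. 16⁻¹ ≡ 6 (mod 19), so λ ≡ 15.
  x = λ² - 15 - 12 = 225 - 27 ≡ 8; y = λ·(15 - 8) - 3 ≡ 7. → (8, 7)

(8, 7)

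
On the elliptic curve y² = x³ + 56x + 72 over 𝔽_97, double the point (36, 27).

(61, 26)

tangent at (36, 27): λ = (3·36² + 56)/(2·27) ≡ 64/54. 54⁻¹ ≡ 9 (mod 97) since 54·9 = 486 ≡ 1, so λ ≡ 64·9 ≡ 91.
  x = λ² - 36 - 36 = 8281 - 72 ≡ 61; y = λ·(36 - 61) - 27 ≡ 26. → (61, 26)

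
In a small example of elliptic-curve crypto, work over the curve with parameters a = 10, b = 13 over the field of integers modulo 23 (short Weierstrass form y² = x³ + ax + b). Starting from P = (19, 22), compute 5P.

Repeated addition: build up to 5P.
2P: tangent at (19, 22): λ = (3·19² + 10)/(2·22) ≡ 12/21. 21⁻¹ ≡ 11 (mod 23), so λ ≡ 12·11 ≡ 17.
  x = λ² - 19 - 19 = 289 - 38 ≡ 21; y = λ·(19 - 21) - 22 ≡ 13. → (21, 13)
3P: (21, 13) + (19, 22). λ = (22 - 13)/(19 - 21) ≡ 9/21 mod 23. 21⁻¹ ≡ 11 (mod 23) since 21·11 = 231 ≡ 1, so λ ≡ 7.
  x = λ² - 21 - 19 = 49 - 40 ≡ 9; y = λ·(21 - 9) - 13 ≡ 2. → (9, 2)
4P: (9, 2) + (19, 22). λ = (22 - 2)/(19 - 9) ≡ 20/10 mod 23. 10⁻¹ ≡ 7 (mod 23), so λ ≡ 2.
  x = λ² - 9 - 19 = 4 - 28 ≡ 22; y = λ·(9 - 22) - 2 ≡ 18. → (22, 18)
5P: (22, 18) + (19, 22). λ = (22 - 18)/(19 - 22) ≡ 4/20 mod 23. 20⁻¹ ≡ 15 (mod 23), so λ ≡ 14.
  x = λ² - 22 - 19 = 196 - 41 ≡ 17; y = λ·(22 - 17) - 18 ≡ 6. → (17, 6)

(17, 6)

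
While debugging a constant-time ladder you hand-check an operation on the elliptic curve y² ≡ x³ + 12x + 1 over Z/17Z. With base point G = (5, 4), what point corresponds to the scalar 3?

(5, 13)

Repeated addition: build up to 3G.
2G: tangent at (5, 4): λ = (3·5² + 12)/(2·4) ≡ 2/8. 8⁻¹ ≡ 15 (mod 17) since 8·15 = 120 ≡ 1, so λ ≡ 2·15 ≡ 13.
  x = λ² - 5 - 5 = 169 - 10 ≡ 6; y = λ·(5 - 6) - 4 ≡ 0. → (6, 0)
3G: (6, 0) + (5, 4). λ = (4 - 0)/(5 - 6) ≡ 4/16 mod 17. 16⁻¹ ≡ 16 (mod 17), so λ ≡ 13.
  x = λ² - 6 - 5 = 169 - 11 ≡ 5; y = λ·(6 - 5) - 0 ≡ 13. → (5, 13)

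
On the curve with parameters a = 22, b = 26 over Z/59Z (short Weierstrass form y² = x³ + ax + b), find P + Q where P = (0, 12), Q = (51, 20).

(0, 12) + (51, 20). λ = (20 - 12)/(51 - 0) ≡ 8/51 mod 59. 51⁻¹ ≡ 22 (mod 59) since 51·22 = 1122 ≡ 1, so λ ≡ 58.
  x = λ² - 0 - 51 = 3364 - 51 ≡ 9; y = λ·(0 - 9) - 12 ≡ 56. → (9, 56)

(9, 56)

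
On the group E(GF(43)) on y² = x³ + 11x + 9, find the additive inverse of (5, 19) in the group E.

(5, 24)

-(5, 19) = (5, -19 mod 43) = (5, 24).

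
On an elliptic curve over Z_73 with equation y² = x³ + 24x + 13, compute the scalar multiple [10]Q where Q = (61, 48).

(15, 5)

Double-and-add on 10 = (1010)₂. Start with Q = (61, 48) for the leading 1-bit.
double: tangent at (61, 48): λ = (3·61² + 24)/(2·48) ≡ 18/23. 23⁻¹ ≡ 54 (mod 73) since 23·54 = 1242 ≡ 1, so λ ≡ 18·54 ≡ 23.
  x = λ² - 61 - 61 = 529 - 122 ≡ 42; y = λ·(61 - 42) - 48 ≡ 24. → (42, 24)
double: tangent at (42, 24): λ = (3·42² + 24)/(2·24) ≡ 60/48. 48⁻¹ ≡ 35 (mod 73), so λ ≡ 60·35 ≡ 56.
  x = λ² - 42 - 42 = 3136 - 84 ≡ 59; y = λ·(42 - 59) - 24 ≡ 46. → (59, 46)
add Q: (59, 46) + (61, 48). λ = (48 - 46)/(61 - 59) ≡ 2/2 mod 73. 2⁻¹ ≡ 37 (mod 73), so λ ≡ 1.
  x = λ² - 59 - 61 = 1 - 120 ≡ 27; y = λ·(59 - 27) - 46 ≡ 59. → (27, 59)
double: tangent at (27, 59): λ = (3·27² + 24)/(2·59) ≡ 21/45. 45⁻¹ ≡ 13 (mod 73), so λ ≡ 21·13 ≡ 54.
  x = λ² - 27 - 27 = 2916 - 54 ≡ 15; y = λ·(27 - 15) - 59 ≡ 5. → (15, 5)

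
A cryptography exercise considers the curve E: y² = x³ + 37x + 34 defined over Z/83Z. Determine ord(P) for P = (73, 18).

2P: tangent at (73, 18): λ = (3·73² + 37)/(2·18) ≡ 5/36. 36⁻¹ ≡ 30 (mod 83), so λ ≡ 5·30 ≡ 67.
  x = λ² - 73 - 73 = 4489 - 146 ≡ 27; y = λ·(73 - 27) - 18 ≡ 76. → (27, 76)
3P: (27, 76) + (73, 18). λ = (18 - 76)/(73 - 27) ≡ 25/46 mod 83. 46⁻¹ ≡ 74 (mod 83), so λ ≡ 24.
  x = λ² - 27 - 73 = 576 - 100 ≡ 61; y = λ·(27 - 61) - 76 ≡ 21. → (61, 21)
4P: (61, 21) + (73, 18). λ = (18 - 21)/(73 - 61) ≡ 80/12 mod 83. 12⁻¹ ≡ 7 (mod 83), so λ ≡ 62.
  x = λ² - 61 - 73 = 3844 - 134 ≡ 58; y = λ·(61 - 58) - 21 ≡ 82. → (58, 82)
5P: (58, 82) + (73, 18). λ = (18 - 82)/(73 - 58) ≡ 19/15 mod 83. 15⁻¹ ≡ 72 (mod 83) since 15·72 = 1080 ≡ 1, so λ ≡ 40.
  x = λ² - 58 - 73 = 1600 - 131 ≡ 58; y = λ·(58 - 58) - 82 ≡ 1. → (58, 1)
6P: (58, 1) + (73, 18). λ = (18 - 1)/(73 - 58) ≡ 17/15 mod 83. 15⁻¹ ≡ 72 (mod 83), so λ ≡ 62.
  x = λ² - 58 - 73 = 3844 - 131 ≡ 61; y = λ·(58 - 61) - 1 ≡ 62. → (61, 62)
7P: (61, 62) + (73, 18). λ = (18 - 62)/(73 - 61) ≡ 39/12 mod 83. 12⁻¹ ≡ 7 (mod 83), so λ ≡ 24.
  x = λ² - 61 - 73 = 576 - 134 ≡ 27; y = λ·(61 - 27) - 62 ≡ 7. → (27, 7)
8P: (27, 7) + (73, 18). λ = (18 - 7)/(73 - 27) ≡ 11/46 mod 83. 46⁻¹ ≡ 74 (mod 83), so λ ≡ 67.
  x = λ² - 27 - 73 = 4489 - 100 ≡ 73; y = λ·(27 - 73) - 7 ≡ 65. → (73, 65)
9P: (73, 65) + (73, 18): same x and y₁ ≡ -y₂, so the sum is O.
9P = O, so the order is 9.

9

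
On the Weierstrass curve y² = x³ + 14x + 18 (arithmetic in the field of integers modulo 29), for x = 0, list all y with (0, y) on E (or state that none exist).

none

x³ + 14x + 18 = 18 ≡ 18 (mod 29).
18 is a non-residue mod 29; no y exists.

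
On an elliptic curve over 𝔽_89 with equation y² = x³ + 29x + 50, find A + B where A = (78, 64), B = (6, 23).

(45, 3)

(78, 64) + (6, 23). λ = (23 - 64)/(6 - 78) ≡ 48/17 mod 89. 17⁻¹ ≡ 21 (mod 89), so λ ≡ 29.
  x = λ² - 78 - 6 = 841 - 84 ≡ 45; y = λ·(78 - 45) - 64 ≡ 3. → (45, 3)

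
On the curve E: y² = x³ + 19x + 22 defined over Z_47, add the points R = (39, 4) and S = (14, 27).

(39, 4) + (14, 27). λ = (27 - 4)/(14 - 39) ≡ 23/22 mod 47. 22⁻¹ ≡ 15 (mod 47), so λ ≡ 16.
  x = λ² - 39 - 14 = 256 - 53 ≡ 15; y = λ·(39 - 15) - 4 ≡ 4. → (15, 4)

(15, 4)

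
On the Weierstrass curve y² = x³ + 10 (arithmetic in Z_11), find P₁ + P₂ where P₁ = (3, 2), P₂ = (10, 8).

(3, 9)

(3, 2) + (10, 8). λ = (8 - 2)/(10 - 3) ≡ 6/7 mod 11. 7⁻¹ ≡ 8 (mod 11) since 7·8 = 56 ≡ 1, so λ ≡ 4.
  x = λ² - 3 - 10 = 16 - 13 ≡ 3; y = λ·(3 - 3) - 2 ≡ 9. → (3, 9)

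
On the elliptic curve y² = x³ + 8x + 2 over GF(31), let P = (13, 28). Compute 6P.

Double-and-add on 6 = (110)₂. Start with P = (13, 28) for the leading 1-bit.
double: tangent at (13, 28): λ = (3·13² + 8)/(2·28) ≡ 19/25. 25⁻¹ ≡ 5 (mod 31), so λ ≡ 19·5 ≡ 2.
  x = λ² - 13 - 13 = 4 - 26 ≡ 9; y = λ·(13 - 9) - 28 ≡ 11. → (9, 11)
add P: (9, 11) + (13, 28). λ = (28 - 11)/(13 - 9) ≡ 17/4 mod 31. 4⁻¹ ≡ 8 (mod 31), so λ ≡ 12.
  x = λ² - 9 - 13 = 144 - 22 ≡ 29; y = λ·(9 - 29) - 11 ≡ 28. → (29, 28)
double: tangent at (29, 28): λ = (3·29² + 8)/(2·28) ≡ 20/25. 25⁻¹ ≡ 5 (mod 31), so λ ≡ 20·5 ≡ 7.
  x = λ² - 29 - 29 = 49 - 58 ≡ 22; y = λ·(29 - 22) - 28 ≡ 21. → (22, 21)

(22, 21)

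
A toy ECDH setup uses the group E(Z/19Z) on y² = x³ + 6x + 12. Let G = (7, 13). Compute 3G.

Repeated addition: build up to 3G.
2G: tangent at (7, 13): λ = (3·7² + 6)/(2·13) ≡ 1/7. 7⁻¹ ≡ 11 (mod 19) since 7·11 = 77 ≡ 1, so λ ≡ 1·11 ≡ 11.
  x = λ² - 7 - 7 = 121 - 14 ≡ 12; y = λ·(7 - 12) - 13 ≡ 8. → (12, 8)
3G: (12, 8) + (7, 13). λ = (13 - 8)/(7 - 12) ≡ 5/14 mod 19. 14⁻¹ ≡ 15 (mod 19) since 14·15 = 210 ≡ 1, so λ ≡ 18.
  x = λ² - 12 - 7 = 324 - 19 ≡ 1; y = λ·(12 - 1) - 8 ≡ 0. → (1, 0)

(1, 0)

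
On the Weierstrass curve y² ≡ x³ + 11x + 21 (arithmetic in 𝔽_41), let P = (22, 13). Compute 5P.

(36, 28)

Repeated addition: build up to 5P.
2P: tangent at (22, 13): λ = (3·22² + 11)/(2·13) ≡ 28/26. 26⁻¹ ≡ 30 (mod 41), so λ ≡ 28·30 ≡ 20.
  x = λ² - 22 - 22 = 400 - 44 ≡ 28; y = λ·(22 - 28) - 13 ≡ 31. → (28, 31)
3P: (28, 31) + (22, 13). λ = (13 - 31)/(22 - 28) ≡ 23/35 mod 41. 35⁻¹ ≡ 34 (mod 41), so λ ≡ 3.
  x = λ² - 28 - 22 = 9 - 50 ≡ 0; y = λ·(28 - 0) - 31 ≡ 12. → (0, 12)
4P: (0, 12) + (22, 13). λ = (13 - 12)/(22 - 0) ≡ 1/22 mod 41. 22⁻¹ ≡ 28 (mod 41), so λ ≡ 28.
  x = λ² - 0 - 22 = 784 - 22 ≡ 24; y = λ·(0 - 24) - 12 ≡ 13. → (24, 13)
5P: (24, 13) + (22, 13). λ = (13 - 13)/(22 - 24) ≡ 0/39 mod 41. 39⁻¹ ≡ 20 (mod 41), so λ ≡ 0.
  x = λ² - 24 - 22 = 0 - 46 ≡ 36; y = λ·(24 - 36) - 13 ≡ 28. → (36, 28)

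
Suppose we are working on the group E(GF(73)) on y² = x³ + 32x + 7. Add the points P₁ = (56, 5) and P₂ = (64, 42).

(56, 5) + (64, 42). λ = (42 - 5)/(64 - 56) ≡ 37/8 mod 73. 8⁻¹ ≡ 64 (mod 73) since 8·64 = 512 ≡ 1, so λ ≡ 32.
  x = λ² - 56 - 64 = 1024 - 120 ≡ 28; y = λ·(56 - 28) - 5 ≡ 15. → (28, 15)

(28, 15)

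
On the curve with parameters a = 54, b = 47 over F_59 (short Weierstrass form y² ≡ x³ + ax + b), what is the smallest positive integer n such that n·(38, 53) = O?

2P: tangent at (38, 53): λ = (3·38² + 54)/(2·53) ≡ 20/47. 47⁻¹ ≡ 54 (mod 59), so λ ≡ 20·54 ≡ 18.
  x = λ² - 38 - 38 = 324 - 76 ≡ 12; y = λ·(38 - 12) - 53 ≡ 2. → (12, 2)
3P: (12, 2) + (38, 53). λ = (53 - 2)/(38 - 12) ≡ 51/26 mod 59. 26⁻¹ ≡ 25 (mod 59), so λ ≡ 36.
  x = λ² - 12 - 38 = 1296 - 50 ≡ 7; y = λ·(12 - 7) - 2 ≡ 1. → (7, 1)
4P: (7, 1) + (38, 53). λ = (53 - 1)/(38 - 7) ≡ 52/31 mod 59. 31⁻¹ ≡ 40 (mod 59), so λ ≡ 15.
  x = λ² - 7 - 38 = 225 - 45 ≡ 3; y = λ·(7 - 3) - 1 ≡ 0. → (3, 0)
5P: (3, 0) + (38, 53). λ = (53 - 0)/(38 - 3) ≡ 53/35 mod 59. 35⁻¹ ≡ 27 (mod 59), so λ ≡ 15.
  x = λ² - 3 - 38 = 225 - 41 ≡ 7; y = λ·(3 - 7) - 0 ≡ 58. → (7, 58)
6P: (7, 58) + (38, 53). λ = (53 - 58)/(38 - 7) ≡ 54/31 mod 59. 31⁻¹ ≡ 40 (mod 59), so λ ≡ 36.
  x = λ² - 7 - 38 = 1296 - 45 ≡ 12; y = λ·(7 - 12) - 58 ≡ 57. → (12, 57)
7P: (12, 57) + (38, 53). λ = (53 - 57)/(38 - 12) ≡ 55/26 mod 59. 26⁻¹ ≡ 25 (mod 59), so λ ≡ 18.
  x = λ² - 12 - 38 = 324 - 50 ≡ 38; y = λ·(12 - 38) - 57 ≡ 6. → (38, 6)
8P: (38, 6) + (38, 53): same x and y₁ ≡ -y₂, so the sum is O.
8P = O, so the order is 8.

8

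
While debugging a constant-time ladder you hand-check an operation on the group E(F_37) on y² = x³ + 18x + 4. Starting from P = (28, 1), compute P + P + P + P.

Repeated addition: build up to 4P.
2P: tangent at (28, 1): λ = (3·28² + 18)/(2·1) ≡ 2/2. 2⁻¹ ≡ 19 (mod 37) since 2·19 = 38 ≡ 1, so λ ≡ 2·19 ≡ 1.
  x = λ² - 28 - 28 = 1 - 56 ≡ 19; y = λ·(28 - 19) - 1 ≡ 8. → (19, 8)
3P: (19, 8) + (28, 1). λ = (1 - 8)/(28 - 19) ≡ 30/9 mod 37. 9⁻¹ ≡ 33 (mod 37) since 9·33 = 297 ≡ 1, so λ ≡ 28.
  x = λ² - 19 - 28 = 784 - 47 ≡ 34; y = λ·(19 - 34) - 8 ≡ 16. → (34, 16)
4P: (34, 16) + (28, 1). λ = (1 - 16)/(28 - 34) ≡ 22/31 mod 37. 31⁻¹ ≡ 6 (mod 37), so λ ≡ 21.
  x = λ² - 34 - 28 = 441 - 62 ≡ 9; y = λ·(34 - 9) - 16 ≡ 28. → (9, 28)

(9, 28)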